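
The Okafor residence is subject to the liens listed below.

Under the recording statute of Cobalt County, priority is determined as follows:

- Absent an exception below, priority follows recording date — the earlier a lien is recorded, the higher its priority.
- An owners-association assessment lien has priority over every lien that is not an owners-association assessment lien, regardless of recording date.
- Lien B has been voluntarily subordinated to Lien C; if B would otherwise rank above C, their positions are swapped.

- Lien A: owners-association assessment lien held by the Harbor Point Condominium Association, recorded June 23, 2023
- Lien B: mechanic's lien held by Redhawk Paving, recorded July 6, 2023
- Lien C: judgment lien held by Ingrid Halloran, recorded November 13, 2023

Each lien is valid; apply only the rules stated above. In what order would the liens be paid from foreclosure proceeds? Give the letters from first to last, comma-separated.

A, C, B

A is an owners-association assessment lien, so it outranks all other liens regardless of date.
The other liens, earliest effective date first: B (July 6, 2023), C (November 13, 2023).
B is senior to C before the subordination, so the two trade places.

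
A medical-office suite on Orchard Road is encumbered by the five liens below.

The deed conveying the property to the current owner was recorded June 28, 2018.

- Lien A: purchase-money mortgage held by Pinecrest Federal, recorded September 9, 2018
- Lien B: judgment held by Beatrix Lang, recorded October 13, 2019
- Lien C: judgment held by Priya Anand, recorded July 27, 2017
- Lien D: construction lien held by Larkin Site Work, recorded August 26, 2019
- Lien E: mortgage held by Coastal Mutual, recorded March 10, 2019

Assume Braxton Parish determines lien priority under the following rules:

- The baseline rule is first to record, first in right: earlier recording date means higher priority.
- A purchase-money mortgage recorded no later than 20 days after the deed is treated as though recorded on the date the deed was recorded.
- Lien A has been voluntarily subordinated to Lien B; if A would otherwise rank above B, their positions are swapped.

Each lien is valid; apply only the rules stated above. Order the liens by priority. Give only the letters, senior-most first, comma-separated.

C, B, E, D, A

Effective dates after the stated exceptions: A was recorded 73 days after the deed — beyond 20 days — so no relation-back applies.
Sorted by effective date: C (July 27, 2017), A (September 9, 2018), E (March 10, 2019), D (August 26, 2019), B (October 13, 2019).
A is senior to B before the subordination, so the two trade places.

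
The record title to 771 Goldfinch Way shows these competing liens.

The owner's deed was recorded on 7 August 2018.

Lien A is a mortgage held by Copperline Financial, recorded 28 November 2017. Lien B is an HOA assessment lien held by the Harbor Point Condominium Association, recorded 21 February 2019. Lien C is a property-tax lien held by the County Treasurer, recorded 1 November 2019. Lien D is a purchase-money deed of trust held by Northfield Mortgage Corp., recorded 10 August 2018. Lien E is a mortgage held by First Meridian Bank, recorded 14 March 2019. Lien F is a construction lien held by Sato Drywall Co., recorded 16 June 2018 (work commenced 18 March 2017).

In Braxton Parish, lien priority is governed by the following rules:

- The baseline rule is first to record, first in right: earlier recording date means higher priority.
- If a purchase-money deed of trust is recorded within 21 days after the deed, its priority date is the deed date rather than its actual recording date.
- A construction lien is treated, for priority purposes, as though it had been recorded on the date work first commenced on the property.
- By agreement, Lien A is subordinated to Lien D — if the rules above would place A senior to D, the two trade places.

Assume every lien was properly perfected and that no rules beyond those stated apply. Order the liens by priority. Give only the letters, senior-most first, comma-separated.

Effective dates: D relates back to the deed date 7 August 2018; F's effective date is 18 March 2017, when work began.
Sorted by effective date: F (18 March 2017), A (28 November 2017), D (7 August 2018), B (21 February 2019), E (14 March 2019), C (1 November 2019).
A would otherwise be senior to D, so under the subordination agreement A and D exchange positions.

F, D, A, B, E, C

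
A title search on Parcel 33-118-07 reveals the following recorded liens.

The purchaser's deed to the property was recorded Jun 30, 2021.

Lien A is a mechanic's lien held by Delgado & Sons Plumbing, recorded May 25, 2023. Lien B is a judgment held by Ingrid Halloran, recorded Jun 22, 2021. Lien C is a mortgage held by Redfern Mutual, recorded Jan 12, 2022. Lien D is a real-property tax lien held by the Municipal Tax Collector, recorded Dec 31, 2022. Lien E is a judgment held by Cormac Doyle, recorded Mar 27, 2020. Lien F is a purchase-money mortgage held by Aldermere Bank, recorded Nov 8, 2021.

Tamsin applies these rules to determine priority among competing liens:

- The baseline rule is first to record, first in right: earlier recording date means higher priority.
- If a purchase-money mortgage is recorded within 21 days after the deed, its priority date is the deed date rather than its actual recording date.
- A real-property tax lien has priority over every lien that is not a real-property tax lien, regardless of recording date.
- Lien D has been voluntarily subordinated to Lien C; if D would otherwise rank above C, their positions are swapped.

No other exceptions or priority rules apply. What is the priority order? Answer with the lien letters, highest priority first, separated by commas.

C, E, B, F, D, A

Adjusting effective dates: F was recorded 131 days after the deed, outside the 21-day window, so it keeps its recording date.
D, as a real-property tax lien, has superpriority and ranks first.
Remaining liens by effective date: E (Mar 27, 2020), B (Jun 22, 2021), F (Nov 8, 2021), C (Jan 12, 2022), A (May 25, 2023).
The subordination applies — D was senior to C — so D and C swap.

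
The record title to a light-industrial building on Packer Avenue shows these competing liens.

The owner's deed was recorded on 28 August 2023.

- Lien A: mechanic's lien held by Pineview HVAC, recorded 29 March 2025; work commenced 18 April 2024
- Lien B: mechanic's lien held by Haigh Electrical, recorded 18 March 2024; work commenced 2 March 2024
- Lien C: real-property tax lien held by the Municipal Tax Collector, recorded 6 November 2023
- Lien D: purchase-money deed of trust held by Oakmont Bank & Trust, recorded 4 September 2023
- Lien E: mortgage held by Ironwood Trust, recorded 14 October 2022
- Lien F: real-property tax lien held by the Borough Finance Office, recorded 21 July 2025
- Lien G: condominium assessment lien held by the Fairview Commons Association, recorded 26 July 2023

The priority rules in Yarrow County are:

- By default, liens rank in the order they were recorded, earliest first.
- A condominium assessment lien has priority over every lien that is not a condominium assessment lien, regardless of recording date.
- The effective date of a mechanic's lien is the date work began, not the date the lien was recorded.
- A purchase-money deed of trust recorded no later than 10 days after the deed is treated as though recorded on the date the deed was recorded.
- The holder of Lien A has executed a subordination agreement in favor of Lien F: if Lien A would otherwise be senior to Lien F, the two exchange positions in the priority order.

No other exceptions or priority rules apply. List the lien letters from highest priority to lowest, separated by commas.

G, E, D, C, B, F, A

First, effective dates: A's effective date is 18 April 2024, when work began; B relates back to 2 March 2024 (work commenced); D relates back to the deed date 28 August 2023.
As a condominium assessment lien, G is senior to every other lien.
Among the remaining liens, by effective date: E (14 October 2022), D (28 August 2023), C (6 November 2023), B (2 March 2024), A (18 April 2024), F (21 July 2025).
Because A would otherwise rank above F, the subordination swaps them.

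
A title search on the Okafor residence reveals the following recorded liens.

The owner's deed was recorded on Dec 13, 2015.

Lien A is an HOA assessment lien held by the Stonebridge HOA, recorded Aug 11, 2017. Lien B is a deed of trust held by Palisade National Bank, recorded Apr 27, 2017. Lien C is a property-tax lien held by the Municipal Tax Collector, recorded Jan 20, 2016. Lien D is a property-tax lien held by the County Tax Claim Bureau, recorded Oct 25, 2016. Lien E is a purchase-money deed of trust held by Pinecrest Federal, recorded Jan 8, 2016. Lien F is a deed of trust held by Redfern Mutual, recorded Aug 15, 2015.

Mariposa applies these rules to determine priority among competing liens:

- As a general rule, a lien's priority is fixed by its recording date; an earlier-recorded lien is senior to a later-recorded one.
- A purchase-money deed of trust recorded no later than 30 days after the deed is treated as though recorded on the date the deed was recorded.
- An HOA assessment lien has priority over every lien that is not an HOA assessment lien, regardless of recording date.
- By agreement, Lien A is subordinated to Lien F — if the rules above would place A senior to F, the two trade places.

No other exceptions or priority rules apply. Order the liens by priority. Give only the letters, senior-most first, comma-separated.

F, A, E, C, D, B

Effective dates: E's effective date is the deed date, Dec 13, 2015.
A, as an HOA assessment lien, has superpriority and ranks first.
The other liens, earliest effective date first: F (Aug 15, 2015), E (Dec 13, 2015), C (Jan 20, 2016), D (Oct 25, 2016), B (Apr 27, 2017).
A is senior to F before the subordination, so the two trade places.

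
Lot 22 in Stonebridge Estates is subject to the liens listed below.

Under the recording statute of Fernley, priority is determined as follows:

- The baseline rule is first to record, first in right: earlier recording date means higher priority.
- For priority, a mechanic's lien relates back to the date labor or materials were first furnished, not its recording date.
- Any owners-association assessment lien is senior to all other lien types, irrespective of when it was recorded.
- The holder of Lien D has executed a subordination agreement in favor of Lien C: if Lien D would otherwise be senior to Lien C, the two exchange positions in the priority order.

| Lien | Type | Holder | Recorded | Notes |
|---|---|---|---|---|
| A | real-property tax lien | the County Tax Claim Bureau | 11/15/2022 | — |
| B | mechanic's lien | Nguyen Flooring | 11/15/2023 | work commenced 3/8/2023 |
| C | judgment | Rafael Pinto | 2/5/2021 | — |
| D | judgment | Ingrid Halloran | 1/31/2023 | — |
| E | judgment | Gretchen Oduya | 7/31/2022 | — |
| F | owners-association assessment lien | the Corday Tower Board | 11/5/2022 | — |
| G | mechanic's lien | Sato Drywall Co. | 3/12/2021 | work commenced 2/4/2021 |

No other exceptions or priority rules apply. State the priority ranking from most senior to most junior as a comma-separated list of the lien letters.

F, G, C, E, A, D, B

First, effective dates: B relates back to 3/8/2023 (work commenced); G is treated as recorded 2/4/2021, the work-commencement date.
F is an owners-association assessment lien and takes priority over every other lien.
Remaining liens by effective date: G (2/4/2021), C (2/5/2021), E (7/31/2022), A (11/15/2022), D (1/31/2023), B (3/8/2023).
Since D is not senior to C, the subordination leaves the order unchanged.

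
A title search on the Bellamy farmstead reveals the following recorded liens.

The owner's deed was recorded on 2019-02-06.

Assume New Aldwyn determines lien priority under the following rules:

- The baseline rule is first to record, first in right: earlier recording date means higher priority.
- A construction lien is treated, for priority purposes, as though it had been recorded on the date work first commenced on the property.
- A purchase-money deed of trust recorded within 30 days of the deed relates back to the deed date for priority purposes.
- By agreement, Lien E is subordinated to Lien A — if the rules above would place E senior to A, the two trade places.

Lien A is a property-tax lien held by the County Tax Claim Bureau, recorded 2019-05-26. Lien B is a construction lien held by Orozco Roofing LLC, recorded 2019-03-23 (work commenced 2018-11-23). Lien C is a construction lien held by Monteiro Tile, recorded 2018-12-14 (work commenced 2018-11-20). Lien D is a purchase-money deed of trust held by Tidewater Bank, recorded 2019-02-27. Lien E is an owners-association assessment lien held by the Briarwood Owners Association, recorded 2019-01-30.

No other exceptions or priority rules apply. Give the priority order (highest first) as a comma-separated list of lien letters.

Adjusting effective dates: B relates back to 2018-11-23 (work commenced); C relates back to 2018-11-20 (work commenced); D was recorded within the 30-day window, so its effective date is the deed date 2019-02-06.
By effective date: C (2018-11-20), B (2018-11-23), E (2019-01-30), D (2019-02-06), A (2019-05-26).
The subordination applies — E was senior to A — so E and A swap.

C, B, A, D, E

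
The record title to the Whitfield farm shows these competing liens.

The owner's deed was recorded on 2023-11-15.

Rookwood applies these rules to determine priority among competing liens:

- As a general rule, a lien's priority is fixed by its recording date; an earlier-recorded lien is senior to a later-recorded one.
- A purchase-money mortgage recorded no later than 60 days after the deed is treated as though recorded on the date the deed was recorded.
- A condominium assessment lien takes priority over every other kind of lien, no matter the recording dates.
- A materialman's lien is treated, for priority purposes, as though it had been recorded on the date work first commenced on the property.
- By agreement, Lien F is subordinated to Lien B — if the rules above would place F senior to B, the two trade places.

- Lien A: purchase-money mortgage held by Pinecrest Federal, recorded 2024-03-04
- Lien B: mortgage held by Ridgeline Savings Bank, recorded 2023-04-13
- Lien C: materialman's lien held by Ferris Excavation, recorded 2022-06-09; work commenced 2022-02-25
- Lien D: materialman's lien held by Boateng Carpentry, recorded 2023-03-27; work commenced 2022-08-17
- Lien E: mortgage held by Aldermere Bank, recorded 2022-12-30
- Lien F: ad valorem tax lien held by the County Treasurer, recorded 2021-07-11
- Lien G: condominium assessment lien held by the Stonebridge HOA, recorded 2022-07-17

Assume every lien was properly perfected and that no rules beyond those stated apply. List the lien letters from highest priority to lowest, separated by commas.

First, effective dates: A was recorded 110 days after the deed, outside the 60-day window, so it keeps its recording date; C relates back to 2022-02-25 (work commenced); D relates back to 2022-08-17 (work commenced).
G is a condominium assessment lien and takes priority over every other lien.
Among the remaining liens, by effective date: F (2021-07-11), C (2022-02-25), D (2022-08-17), E (2022-12-30), B (2023-04-13), A (2024-03-04).
F would otherwise be senior to B, so under the subordination agreement F and B exchange positions.

G, B, C, D, E, F, A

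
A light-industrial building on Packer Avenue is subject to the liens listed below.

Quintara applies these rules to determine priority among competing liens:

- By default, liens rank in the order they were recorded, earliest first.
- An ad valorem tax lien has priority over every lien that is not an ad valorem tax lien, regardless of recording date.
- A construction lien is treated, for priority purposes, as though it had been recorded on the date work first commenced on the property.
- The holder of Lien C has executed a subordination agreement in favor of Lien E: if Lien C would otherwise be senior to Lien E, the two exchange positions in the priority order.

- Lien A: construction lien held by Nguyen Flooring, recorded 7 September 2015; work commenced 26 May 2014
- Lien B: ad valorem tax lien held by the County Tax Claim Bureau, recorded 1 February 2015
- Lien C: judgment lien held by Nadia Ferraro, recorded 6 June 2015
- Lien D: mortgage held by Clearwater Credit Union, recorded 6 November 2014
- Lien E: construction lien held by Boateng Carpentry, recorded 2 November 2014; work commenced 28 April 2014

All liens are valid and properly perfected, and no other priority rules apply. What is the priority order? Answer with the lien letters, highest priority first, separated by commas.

B, E, A, D, C

Effective dates: A's effective date is 26 May 2014, when work began; E is treated as recorded 28 April 2014, the work-commencement date.
B is an ad valorem tax lien, so it outranks all other liens regardless of date.
Ordering the rest by effective date: E (28 April 2014), A (26 May 2014), D (6 November 2014), C (6 June 2015).
Since C is not senior to E, the subordination leaves the order unchanged.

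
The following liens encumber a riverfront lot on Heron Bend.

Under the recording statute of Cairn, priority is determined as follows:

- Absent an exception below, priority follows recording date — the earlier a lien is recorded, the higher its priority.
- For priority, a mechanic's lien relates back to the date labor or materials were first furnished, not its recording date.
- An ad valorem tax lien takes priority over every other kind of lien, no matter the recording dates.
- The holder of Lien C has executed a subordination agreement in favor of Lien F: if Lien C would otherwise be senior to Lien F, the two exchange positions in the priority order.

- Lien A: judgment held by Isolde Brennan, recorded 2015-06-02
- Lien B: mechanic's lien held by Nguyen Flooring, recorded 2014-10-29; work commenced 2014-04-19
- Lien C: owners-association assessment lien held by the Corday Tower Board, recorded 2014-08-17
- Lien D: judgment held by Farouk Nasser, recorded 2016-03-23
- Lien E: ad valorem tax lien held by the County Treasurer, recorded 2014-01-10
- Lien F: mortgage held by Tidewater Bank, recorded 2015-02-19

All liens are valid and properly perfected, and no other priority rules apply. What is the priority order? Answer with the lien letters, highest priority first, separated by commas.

Effective dates: B's effective date is 2014-04-19, when work began.
E is an ad valorem tax lien and takes priority over every other lien.
Among the remaining liens, by effective date: B (2014-04-19), C (2014-08-17), F (2015-02-19), A (2015-06-02), D (2016-03-23).
C would otherwise be senior to F, so under the subordination agreement C and F exchange positions.

E, B, F, C, A, D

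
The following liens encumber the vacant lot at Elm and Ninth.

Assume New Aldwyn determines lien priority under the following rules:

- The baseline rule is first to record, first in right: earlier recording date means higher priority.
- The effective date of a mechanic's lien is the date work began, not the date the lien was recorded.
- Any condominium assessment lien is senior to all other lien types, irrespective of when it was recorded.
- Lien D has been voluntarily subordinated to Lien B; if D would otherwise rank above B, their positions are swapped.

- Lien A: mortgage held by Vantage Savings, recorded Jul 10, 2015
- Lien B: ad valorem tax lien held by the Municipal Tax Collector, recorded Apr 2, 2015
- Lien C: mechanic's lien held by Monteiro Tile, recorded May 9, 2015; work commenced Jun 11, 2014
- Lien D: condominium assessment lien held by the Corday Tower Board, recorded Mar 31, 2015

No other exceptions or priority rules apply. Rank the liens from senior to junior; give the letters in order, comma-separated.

B, C, D, A

Effective dates: C's effective date is Jun 11, 2014, when work began.
As a condominium assessment lien, D is senior to every other lien.
The other liens, earliest effective date first: C (Jun 11, 2014), B (Apr 2, 2015), A (Jul 10, 2015).
D is senior to B before the subordination, so the two trade places.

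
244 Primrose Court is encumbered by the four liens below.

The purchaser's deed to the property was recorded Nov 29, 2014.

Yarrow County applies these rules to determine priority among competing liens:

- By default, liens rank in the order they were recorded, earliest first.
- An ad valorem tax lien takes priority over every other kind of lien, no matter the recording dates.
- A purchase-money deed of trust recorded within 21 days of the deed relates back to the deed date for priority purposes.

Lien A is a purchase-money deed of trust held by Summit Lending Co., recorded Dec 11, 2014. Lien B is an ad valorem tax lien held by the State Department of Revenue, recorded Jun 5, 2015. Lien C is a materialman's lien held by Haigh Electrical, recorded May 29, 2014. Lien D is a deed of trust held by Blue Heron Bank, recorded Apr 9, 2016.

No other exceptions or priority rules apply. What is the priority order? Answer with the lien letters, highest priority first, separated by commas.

B, C, A, D

Adjusting effective dates: A relates back to the deed date Nov 29, 2014.
As an ad valorem tax lien, B is senior to every other lien.
Among the remaining liens, by effective date: C (May 29, 2014), A (Nov 29, 2014), D (Apr 9, 2016).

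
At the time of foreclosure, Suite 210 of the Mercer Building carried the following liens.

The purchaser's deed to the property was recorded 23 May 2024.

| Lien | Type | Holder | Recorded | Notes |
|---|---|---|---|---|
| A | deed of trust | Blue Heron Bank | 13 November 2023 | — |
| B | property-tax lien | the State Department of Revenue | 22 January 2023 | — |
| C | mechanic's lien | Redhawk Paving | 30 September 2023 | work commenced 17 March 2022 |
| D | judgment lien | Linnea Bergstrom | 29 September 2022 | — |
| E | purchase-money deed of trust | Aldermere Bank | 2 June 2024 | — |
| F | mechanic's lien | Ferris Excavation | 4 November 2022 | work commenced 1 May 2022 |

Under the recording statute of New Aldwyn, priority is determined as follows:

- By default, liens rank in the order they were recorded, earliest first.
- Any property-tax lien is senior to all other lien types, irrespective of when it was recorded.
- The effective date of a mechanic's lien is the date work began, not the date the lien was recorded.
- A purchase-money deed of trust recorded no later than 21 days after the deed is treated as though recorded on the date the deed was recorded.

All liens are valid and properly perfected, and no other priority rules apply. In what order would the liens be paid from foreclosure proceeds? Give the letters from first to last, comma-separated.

B, C, F, D, A, E

Effective dates after the stated exceptions: C relates back to 17 March 2022 (work commenced); E's effective date is the deed date, 23 May 2024; F's effective date is 1 May 2022, when work began.
B is a property-tax lien and takes priority over every other lien.
Ordering the rest by effective date: C (17 March 2022), F (1 May 2022), D (29 September 2022), A (13 November 2023), E (23 May 2024).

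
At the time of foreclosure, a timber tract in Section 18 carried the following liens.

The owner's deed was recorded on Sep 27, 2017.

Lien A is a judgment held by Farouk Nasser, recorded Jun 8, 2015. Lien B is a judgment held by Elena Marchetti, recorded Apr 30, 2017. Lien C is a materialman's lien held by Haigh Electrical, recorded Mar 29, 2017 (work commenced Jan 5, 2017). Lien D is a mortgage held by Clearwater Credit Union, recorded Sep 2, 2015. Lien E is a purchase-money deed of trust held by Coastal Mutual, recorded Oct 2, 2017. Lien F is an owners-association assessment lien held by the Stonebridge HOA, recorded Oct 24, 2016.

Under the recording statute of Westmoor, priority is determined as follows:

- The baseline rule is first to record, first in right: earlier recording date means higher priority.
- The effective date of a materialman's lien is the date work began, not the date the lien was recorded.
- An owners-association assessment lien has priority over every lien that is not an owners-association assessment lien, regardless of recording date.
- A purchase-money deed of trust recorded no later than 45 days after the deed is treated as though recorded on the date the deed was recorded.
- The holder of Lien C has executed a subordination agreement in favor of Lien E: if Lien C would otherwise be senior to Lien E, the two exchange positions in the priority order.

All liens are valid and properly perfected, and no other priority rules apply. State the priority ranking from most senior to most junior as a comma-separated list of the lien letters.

Adjusting effective dates: C relates back to Jan 5, 2017 (work commenced); E's effective date is the deed date, Sep 27, 2017.
F is an owners-association assessment lien, so it outranks all other liens regardless of date.
Among the remaining liens, by effective date: A (Jun 8, 2015), D (Sep 2, 2015), C (Jan 5, 2017), B (Apr 30, 2017), E (Sep 27, 2017).
C is senior to E before the subordination, so the two trade places.

F, A, D, E, B, C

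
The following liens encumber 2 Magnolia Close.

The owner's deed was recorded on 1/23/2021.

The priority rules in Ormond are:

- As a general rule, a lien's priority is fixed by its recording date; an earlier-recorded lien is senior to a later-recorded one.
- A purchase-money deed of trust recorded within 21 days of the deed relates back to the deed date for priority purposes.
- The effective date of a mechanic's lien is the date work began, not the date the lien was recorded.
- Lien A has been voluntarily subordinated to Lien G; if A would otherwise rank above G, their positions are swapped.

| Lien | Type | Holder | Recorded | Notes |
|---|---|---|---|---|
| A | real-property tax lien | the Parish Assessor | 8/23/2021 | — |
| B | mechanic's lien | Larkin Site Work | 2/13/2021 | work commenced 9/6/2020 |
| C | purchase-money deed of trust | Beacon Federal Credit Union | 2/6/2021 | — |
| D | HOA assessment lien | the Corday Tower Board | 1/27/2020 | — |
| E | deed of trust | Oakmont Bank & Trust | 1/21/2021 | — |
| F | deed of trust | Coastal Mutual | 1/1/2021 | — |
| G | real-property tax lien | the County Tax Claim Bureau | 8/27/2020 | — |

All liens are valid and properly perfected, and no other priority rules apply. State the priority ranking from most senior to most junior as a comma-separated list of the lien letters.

First, effective dates: B's effective date is 9/6/2020, when work began; C relates back to the deed date 1/23/2021.
Ordering by effective date: D (1/27/2020), G (8/27/2020), B (9/6/2020), F (1/1/2021), E (1/21/2021), C (1/23/2021), A (8/23/2021).
A is already junior to G, so the subordination agreement changes nothing.

D, G, B, F, E, C, A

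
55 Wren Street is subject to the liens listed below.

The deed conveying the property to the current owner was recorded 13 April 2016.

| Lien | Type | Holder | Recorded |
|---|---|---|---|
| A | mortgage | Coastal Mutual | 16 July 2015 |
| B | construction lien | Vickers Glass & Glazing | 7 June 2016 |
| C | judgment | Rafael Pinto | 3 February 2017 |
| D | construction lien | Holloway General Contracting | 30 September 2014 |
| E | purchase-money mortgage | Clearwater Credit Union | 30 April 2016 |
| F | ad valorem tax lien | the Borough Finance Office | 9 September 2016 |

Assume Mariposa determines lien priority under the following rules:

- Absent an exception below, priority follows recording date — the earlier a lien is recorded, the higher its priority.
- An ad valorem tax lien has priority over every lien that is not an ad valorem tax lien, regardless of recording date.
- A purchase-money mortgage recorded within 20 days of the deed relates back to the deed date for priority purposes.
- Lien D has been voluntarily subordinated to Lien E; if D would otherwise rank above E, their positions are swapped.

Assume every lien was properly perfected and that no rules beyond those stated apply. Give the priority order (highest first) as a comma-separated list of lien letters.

F, E, A, D, B, C

Effective dates after the stated exceptions: E's effective date is the deed date, 13 April 2016.
F is an ad valorem tax lien, so it outranks all other liens regardless of date.
Remaining liens by effective date: D (30 September 2014), A (16 July 2015), E (13 April 2016), B (7 June 2016), C (3 February 2017).
The subordination applies — D was senior to E — so D and E swap.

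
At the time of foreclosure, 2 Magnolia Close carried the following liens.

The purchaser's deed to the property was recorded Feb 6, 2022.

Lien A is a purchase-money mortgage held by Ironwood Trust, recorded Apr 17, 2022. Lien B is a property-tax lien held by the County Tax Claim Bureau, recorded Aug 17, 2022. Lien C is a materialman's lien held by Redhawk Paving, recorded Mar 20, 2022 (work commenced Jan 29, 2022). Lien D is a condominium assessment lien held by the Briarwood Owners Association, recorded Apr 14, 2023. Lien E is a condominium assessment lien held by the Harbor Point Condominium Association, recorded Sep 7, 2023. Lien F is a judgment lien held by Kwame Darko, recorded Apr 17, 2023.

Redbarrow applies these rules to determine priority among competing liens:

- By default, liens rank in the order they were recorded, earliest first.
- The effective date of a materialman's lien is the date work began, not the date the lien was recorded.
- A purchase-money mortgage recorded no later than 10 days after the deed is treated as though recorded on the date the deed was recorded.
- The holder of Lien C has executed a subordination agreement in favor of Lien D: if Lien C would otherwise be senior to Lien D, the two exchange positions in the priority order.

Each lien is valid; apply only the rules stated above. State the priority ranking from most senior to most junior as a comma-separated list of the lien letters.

Effective dates after the stated exceptions: A was recorded 70 days after the deed, outside the 10-day window, so it keeps its recording date; C relates back to Jan 29, 2022 (work commenced).
By effective date, earliest first: C (Jan 29, 2022), A (Apr 17, 2022), B (Aug 17, 2022), D (Apr 14, 2023), F (Apr 17, 2023), E (Sep 7, 2023).
C is senior to D before the subordination, so the two trade places.

D, A, B, C, F, E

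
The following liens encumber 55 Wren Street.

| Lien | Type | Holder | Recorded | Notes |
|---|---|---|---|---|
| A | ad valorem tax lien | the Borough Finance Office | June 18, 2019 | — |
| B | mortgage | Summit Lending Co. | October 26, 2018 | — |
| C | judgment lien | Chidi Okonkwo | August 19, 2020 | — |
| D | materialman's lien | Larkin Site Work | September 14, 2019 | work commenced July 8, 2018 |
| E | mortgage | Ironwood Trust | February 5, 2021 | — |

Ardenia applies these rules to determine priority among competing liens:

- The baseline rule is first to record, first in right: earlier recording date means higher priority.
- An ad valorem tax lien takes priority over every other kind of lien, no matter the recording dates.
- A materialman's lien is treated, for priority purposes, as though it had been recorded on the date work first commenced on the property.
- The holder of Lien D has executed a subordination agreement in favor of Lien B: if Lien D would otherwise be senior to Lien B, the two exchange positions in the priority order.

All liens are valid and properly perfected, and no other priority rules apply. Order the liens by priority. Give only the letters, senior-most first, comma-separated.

A, B, D, C, E

Adjusting effective dates: D is treated as recorded July 8, 2018, the work-commencement date.
A is an ad valorem tax lien and takes priority over every other lien.
Among the remaining liens, by effective date: D (July 8, 2018), B (October 26, 2018), C (August 19, 2020), E (February 5, 2021).
The subordination applies — D was senior to B — so D and B swap.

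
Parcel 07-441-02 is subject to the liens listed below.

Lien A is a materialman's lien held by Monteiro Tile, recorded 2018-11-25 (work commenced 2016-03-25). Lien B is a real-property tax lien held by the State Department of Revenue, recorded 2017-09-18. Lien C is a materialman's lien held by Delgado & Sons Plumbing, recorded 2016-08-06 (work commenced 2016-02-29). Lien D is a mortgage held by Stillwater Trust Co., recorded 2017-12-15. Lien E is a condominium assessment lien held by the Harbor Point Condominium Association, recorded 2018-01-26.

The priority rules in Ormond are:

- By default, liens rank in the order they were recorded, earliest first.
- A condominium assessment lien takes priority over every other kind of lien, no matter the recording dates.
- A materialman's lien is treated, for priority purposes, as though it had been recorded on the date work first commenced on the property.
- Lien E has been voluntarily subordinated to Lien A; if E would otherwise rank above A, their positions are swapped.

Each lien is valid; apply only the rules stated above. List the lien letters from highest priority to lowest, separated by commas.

Effective dates: A relates back to 2016-03-25 (work commenced); C's effective date is 2016-02-29, when work began.
E is a condominium assessment lien, so it outranks all other liens regardless of date.
Remaining liens by effective date: C (2016-02-29), A (2016-03-25), B (2017-09-18), D (2017-12-15).
E would otherwise be senior to A, so under the subordination agreement E and A exchange positions.

A, C, E, B, D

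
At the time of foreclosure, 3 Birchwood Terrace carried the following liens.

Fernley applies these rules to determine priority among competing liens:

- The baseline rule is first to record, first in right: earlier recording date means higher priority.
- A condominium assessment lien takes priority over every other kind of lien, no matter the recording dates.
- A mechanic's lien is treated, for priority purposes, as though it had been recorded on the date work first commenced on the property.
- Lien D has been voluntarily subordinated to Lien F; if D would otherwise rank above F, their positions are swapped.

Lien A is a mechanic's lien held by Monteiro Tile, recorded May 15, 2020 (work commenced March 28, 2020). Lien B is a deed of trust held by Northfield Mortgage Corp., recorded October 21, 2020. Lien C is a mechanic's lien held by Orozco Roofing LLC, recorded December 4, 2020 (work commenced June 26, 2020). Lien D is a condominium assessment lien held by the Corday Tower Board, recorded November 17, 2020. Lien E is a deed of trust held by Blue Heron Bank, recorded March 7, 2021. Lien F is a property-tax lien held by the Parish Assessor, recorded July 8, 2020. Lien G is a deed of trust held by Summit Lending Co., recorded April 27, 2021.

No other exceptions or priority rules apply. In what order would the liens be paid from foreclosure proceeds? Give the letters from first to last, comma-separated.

Effective dates: A relates back to March 28, 2020 (work commenced); C's effective date is June 26, 2020, when work began.
D is a condominium assessment lien and takes priority over every other lien.
The other liens, earliest effective date first: A (March 28, 2020), C (June 26, 2020), F (July 8, 2020), B (October 21, 2020), E (March 7, 2021), G (April 27, 2021).
Because D would otherwise rank above F, the subordination swaps them.

F, A, C, D, B, E, G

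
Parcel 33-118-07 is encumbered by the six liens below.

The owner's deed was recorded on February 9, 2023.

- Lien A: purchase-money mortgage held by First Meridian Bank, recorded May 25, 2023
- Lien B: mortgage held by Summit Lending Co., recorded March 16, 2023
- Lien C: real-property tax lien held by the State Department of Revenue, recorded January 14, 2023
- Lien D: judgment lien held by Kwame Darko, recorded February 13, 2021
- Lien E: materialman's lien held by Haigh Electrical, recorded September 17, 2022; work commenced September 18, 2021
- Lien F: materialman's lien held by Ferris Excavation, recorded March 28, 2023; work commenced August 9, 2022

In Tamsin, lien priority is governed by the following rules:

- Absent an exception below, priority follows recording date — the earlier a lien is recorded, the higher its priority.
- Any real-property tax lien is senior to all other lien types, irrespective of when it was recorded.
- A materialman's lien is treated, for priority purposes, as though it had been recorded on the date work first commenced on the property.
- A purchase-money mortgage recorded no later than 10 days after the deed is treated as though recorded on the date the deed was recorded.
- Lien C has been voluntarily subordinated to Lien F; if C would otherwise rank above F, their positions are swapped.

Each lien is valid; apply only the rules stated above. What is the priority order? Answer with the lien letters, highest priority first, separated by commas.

First, effective dates: A missed the 10-day window (105 days after the deed), so its recording date stands; E's effective date is September 18, 2021, when work began; F is treated as recorded August 9, 2022, the work-commencement date.
As a real-property tax lien, C is senior to every other lien.
The other liens, earliest effective date first: D (February 13, 2021), E (September 18, 2021), F (August 9, 2022), B (March 16, 2023), A (May 25, 2023).
Because C would otherwise rank above F, the subordination swaps them.

F, D, E, C, B, A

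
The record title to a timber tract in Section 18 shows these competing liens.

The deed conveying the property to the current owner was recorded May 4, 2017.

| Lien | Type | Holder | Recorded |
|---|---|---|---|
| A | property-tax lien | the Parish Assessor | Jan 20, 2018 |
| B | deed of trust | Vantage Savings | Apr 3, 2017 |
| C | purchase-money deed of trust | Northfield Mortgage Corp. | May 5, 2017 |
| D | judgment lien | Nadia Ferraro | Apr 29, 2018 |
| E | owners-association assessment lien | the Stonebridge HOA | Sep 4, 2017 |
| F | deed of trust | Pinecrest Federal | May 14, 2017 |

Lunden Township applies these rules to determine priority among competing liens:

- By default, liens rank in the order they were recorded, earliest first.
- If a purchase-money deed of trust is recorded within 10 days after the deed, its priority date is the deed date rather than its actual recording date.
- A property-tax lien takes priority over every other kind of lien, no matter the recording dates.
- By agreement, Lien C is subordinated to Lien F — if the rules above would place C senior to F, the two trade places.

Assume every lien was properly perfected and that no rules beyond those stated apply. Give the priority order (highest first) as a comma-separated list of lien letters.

A, B, F, C, E, D

First, effective dates: C was recorded within the 10-day window, so its effective date is the deed date May 4, 2017.
A, as a property-tax lien, has superpriority and ranks first.
The other liens, earliest effective date first: B (Apr 3, 2017), C (May 4, 2017), F (May 14, 2017), E (Sep 4, 2017), D (Apr 29, 2018).
Because C would otherwise rank above F, the subordination swaps them.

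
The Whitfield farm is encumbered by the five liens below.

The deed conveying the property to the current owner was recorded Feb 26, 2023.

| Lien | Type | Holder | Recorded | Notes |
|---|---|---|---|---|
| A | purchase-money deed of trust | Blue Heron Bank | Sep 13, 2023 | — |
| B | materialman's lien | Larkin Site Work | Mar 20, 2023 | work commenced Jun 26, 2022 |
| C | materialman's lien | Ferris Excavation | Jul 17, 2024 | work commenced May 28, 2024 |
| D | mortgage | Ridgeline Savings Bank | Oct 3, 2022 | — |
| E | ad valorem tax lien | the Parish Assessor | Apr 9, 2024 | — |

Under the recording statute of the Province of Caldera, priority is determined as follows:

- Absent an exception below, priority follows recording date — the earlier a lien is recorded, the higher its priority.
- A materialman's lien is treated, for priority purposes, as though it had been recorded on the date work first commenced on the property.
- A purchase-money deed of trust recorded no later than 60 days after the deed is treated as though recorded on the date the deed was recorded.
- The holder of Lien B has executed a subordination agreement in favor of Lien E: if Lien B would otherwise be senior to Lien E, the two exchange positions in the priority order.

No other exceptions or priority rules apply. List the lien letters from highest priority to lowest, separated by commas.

Adjusting effective dates: A was recorded 199 days after the deed — beyond 60 days — so no relation-back applies; B relates back to Jun 26, 2022 (work commenced); C relates back to May 28, 2024 (work commenced).
By effective date, earliest first: B (Jun 26, 2022), D (Oct 3, 2022), A (Sep 13, 2023), E (Apr 9, 2024), C (May 28, 2024).
Because B would otherwise rank above E, the subordination swaps them.

E, D, A, B, C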